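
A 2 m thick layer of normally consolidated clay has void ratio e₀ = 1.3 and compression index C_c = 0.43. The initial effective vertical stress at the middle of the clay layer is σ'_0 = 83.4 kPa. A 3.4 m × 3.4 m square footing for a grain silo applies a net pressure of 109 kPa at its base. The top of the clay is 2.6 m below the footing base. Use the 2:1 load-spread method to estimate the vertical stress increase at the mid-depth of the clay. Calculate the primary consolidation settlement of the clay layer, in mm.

S_c ≈ 43.7 mm

Mid-depth of clay below the footing base: z = 2.6 + 2/2 = 3.6 m.
Stress increase at mid-clay by the 2:1 spreading method:
Δσ = qBL/((B+z)(L+z)) = 109×3.4×3.4/((3.4+3.6)(3.4+3.6)) = 25.715 kPa
Final effective stress: σ'_f = σ'_0 + Δσ = 83.4 + 25.715 = 109.12 kPa.
Normally consolidated clay, so the full stress increment lies on the virgin compression line:
S_c = C_c·H/(1+e₀)·log₁₀(σ'_f/σ'_0) = 0.43×2/(1+1.3)×log₁₀(109.12/83.4)
    = 0.37391 × 0.11674 = 0.04365 m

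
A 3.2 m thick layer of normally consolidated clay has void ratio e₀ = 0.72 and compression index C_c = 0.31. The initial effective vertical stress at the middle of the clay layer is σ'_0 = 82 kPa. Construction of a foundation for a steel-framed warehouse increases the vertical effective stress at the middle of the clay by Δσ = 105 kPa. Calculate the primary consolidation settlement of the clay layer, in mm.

S_c ≈ 206 mm

Final effective stress: σ'_f = σ'_0 + Δσ = 82 + 105 = 187 kPa.
Normally consolidated clay, so the full stress increment lies on the virgin compression line:
S_c = C_c·H/(1+e₀)·log₁₀(σ'_f/σ'_0) = 0.31×3.2/(1+0.72)×log₁₀(187/82)
    = 0.57674 × 0.35803 = 0.2065 m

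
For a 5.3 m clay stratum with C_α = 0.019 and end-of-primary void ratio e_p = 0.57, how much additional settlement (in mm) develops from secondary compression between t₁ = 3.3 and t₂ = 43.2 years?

Secondary compression: S_s = C_α·H/(1+e_p)·log₁₀(t₂/t₁)
S_s = 0.019×5.3/(1+0.57)×log₁₀(43.2/3.3)
    = 0.06414 × 1.117 = 0.07164 m

S_s ≈ 71.6 mm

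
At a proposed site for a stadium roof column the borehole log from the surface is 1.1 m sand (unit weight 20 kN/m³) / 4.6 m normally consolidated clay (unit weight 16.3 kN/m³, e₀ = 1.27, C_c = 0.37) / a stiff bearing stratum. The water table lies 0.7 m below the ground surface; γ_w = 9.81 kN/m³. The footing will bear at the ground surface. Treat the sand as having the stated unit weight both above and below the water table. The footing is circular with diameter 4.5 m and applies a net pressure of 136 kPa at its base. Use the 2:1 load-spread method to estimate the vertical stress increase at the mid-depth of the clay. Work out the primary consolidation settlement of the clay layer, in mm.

S_c ≈ 276 mm

Mid-depth of clay below the ground surface: z = 1.1 + 4.6/2 = 3.4 m.
Total vertical stress at mid-clay: σ_v = 20×1.1 + 16.3×2.3 = 59.49 kPa.
Pore pressure: u = 9.81×(3.4 − 0.7) = 26.487 kPa.
Initial effective stress: σ'_0 = σ_v − u = 59.49 − 26.487 = 33.003 kPa.
Stress increase at mid-clay by the 2:1 spreading method:
Δσ ≈ qD²/(D+z)² = 136×4.5²/(4.5+3.4)² = 44.128 kPa
Final effective stress: σ'_f = σ'_0 + Δσ = 33.003 + 44.128 = 77.131 kPa.
Normally consolidated clay, so the full stress increment lies on the virgin compression line:
S_c = C_c·H/(1+e₀)·log₁₀(σ'_f/σ'_0) = 0.37×4.6/(1+1.27)×log₁₀(77.131/33.003)
    = 0.74978 × 0.36868 = 0.2764 m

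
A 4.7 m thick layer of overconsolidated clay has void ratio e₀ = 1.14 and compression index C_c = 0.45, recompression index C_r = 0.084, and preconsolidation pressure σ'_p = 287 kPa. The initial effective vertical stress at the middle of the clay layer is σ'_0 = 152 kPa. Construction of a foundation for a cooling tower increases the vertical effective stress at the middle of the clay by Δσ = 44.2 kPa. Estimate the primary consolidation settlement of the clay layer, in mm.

S_c ≈ 20.5 mm

Final effective stress: σ'_f = 152 + 44.2 = 196.2 kPa.
σ'_f = 196.2 ≤ σ'_p = 287 kPa, so the clay remains overconsolidated and only the recompression index applies:
S_c = C_r·H/(1+e₀)·log₁₀(σ'_f/σ'_0) = 0.084×4.7/2.14×log₁₀(196.2/152)
    = 0.18449 × 0.11086 = 0.02045 m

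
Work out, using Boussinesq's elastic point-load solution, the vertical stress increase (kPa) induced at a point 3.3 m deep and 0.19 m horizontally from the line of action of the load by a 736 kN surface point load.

Boussinesq vertical stress below a point load on an elastic half-space:
Δσ_z = 3P/(2πz²) · [1 + (r/z)²]^(−5/2)
r/z = 0.19/3.3 = 0.057576; [1+(r/z)²]^(−5/2) = 0.99176.
Δσ_z = 3×736/(2π×3.3²) × 0.99176 = 32.269 × 0.99176 = 32 kPa

Δσ_z ≈ 32 kPa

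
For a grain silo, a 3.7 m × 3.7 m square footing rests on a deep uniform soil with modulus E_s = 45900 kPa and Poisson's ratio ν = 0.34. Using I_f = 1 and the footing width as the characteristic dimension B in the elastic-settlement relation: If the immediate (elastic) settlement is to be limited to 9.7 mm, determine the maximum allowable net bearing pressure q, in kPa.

q ≈ 136 kPa

S_e = q·B·(1−ν²)/E_s · I_f  ⇒  q = S_e·E_s / (B·(1−ν²)·I_f).
q = 0.0097 × 45900 / (3.7 × 0.8844 × 1) = 136.1 kPa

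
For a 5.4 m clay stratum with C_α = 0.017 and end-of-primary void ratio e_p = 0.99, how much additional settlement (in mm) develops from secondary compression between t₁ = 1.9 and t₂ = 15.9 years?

S_s ≈ 42.6 mm

Secondary compression: S_s = C_α·H/(1+e_p)·log₁₀(t₂/t₁)
S_s = 0.017×5.4/(1+0.99)×log₁₀(15.9/1.9)
    = 0.04613 × 0.9226 = 0.04256 m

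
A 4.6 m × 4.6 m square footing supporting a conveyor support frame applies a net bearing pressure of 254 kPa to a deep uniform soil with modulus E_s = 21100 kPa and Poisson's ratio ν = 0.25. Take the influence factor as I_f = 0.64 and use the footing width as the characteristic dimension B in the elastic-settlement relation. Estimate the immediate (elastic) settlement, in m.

Immediate (elastic) settlement: S_e = q·B·(1−ν²)/E_s · I_f.
S_e = 254 × 4.6 × (1 − 0.25²) / 21100 × 0.64
    = 254 × 4.6 × 0.9375 / 21100 × 0.64
    = 0.03322 m

S_e ≈ 0.0332 m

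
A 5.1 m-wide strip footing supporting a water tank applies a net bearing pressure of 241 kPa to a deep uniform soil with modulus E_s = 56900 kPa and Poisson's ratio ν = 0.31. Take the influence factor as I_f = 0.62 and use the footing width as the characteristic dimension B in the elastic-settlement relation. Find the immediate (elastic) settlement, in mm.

Immediate (elastic) settlement: S_e = q·B·(1−ν²)/E_s · I_f.
S_e = 241 × 5.1 × (1 − 0.31²) / 56900 × 0.62
    = 241 × 5.1 × 0.9039 / 56900 × 0.62
    = 0.01211 m = 12.11 mm

S_e ≈ 12.1 mm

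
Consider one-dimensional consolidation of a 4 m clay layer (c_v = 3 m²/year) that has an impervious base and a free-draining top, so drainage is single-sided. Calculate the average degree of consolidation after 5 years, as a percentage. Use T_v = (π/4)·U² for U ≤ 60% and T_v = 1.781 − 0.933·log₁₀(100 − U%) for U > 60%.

U ≈ 92 %

Drainage path length: H_d = H = 4 m (single drainage).
T_v = c_v·t/H_d² = 3×5/4² = 0.9375.
T_v = 0.9375 corresponds to the U > 60% branch:
U = 1 − 10^((1.781 − T_v)/0.933)/100 = 0.9198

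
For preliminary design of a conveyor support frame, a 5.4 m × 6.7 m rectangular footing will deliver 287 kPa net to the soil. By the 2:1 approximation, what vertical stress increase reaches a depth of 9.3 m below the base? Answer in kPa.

Δσ_z ≈ 44.1 kPa

By the 2:1 method the load spreads at 1 horizontal : 2 vertical, so at depth z the loaded area has grown by z in each plan dimension:
Δσ = qBL/((B+z)(L+z)) = 287×5.4×6.7/((5.4+9.3)(6.7+9.3)) = 44.148 kPa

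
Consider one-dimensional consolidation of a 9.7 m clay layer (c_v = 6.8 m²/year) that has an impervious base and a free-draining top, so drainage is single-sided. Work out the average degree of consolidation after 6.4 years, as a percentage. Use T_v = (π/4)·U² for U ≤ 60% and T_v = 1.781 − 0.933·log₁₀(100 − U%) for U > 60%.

U ≈ 74.1 %

Drainage path length: H_d = H = 9.7 m (single drainage).
T_v = c_v·t/H_d² = 6.8×6.4/9.7² = 0.46254.
T_v = 0.46254 corresponds to the U > 60% branch:
U = 1 − 10^((1.781 − T_v)/0.933)/100 = 0.7411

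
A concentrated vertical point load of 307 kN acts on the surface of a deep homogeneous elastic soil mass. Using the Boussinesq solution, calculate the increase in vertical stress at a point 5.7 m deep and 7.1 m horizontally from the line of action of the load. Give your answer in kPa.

Boussinesq vertical stress below a point load on an elastic half-space:
Δσ_z = 3P/(2πz²) · [1 + (r/z)²]^(−5/2)
r/z = 7.1/5.7 = 1.2456; [1+(r/z)²]^(−5/2) = 0.096159.
Δσ_z = 3×307/(2π×5.7²) × 0.096159 = 4.5116 × 0.096159 = 0.4338 kPa

Δσ_z ≈ 0.434 kPa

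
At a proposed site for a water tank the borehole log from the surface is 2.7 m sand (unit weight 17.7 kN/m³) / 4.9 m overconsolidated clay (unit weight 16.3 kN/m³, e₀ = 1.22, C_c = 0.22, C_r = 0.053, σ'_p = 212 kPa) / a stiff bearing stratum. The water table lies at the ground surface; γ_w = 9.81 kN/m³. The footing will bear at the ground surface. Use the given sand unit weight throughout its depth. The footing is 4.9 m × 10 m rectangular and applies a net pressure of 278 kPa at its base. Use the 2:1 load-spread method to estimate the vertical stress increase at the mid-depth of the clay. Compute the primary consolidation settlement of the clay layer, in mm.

S_c ≈ 62.2 mm

Mid-depth of clay below the ground surface: z = 2.7 + 4.9/2 = 5.15 m.
Total vertical stress at mid-clay: σ_v = 17.7×2.7 + 16.3×2.45 = 87.725 kPa.
Pore pressure: u = 9.81×(5.15 − 0) = 50.522 kPa.
Initial effective stress: σ'_0 = σ_v − u = 87.725 − 50.522 = 37.203 kPa.
Stress increase at mid-clay by the 2:1 spreading method:
Δσ = qBL/((B+z)(L+z)) = 278×4.9×10/((4.9+5.15)(10+5.15)) = 89.467 kPa
Final effective stress: σ'_f = 37.203 + 89.467 = 126.67 kPa.
σ'_f = 126.67 ≤ σ'_p = 212 kPa, so the clay remains overconsolidated and only the recompression index applies:
S_c = C_r·H/(1+e₀)·log₁₀(σ'_f/σ'_0) = 0.053×4.9/2.22×log₁₀(126.67/37.203)
    = 0.11698 × 0.5321 = 0.06225 m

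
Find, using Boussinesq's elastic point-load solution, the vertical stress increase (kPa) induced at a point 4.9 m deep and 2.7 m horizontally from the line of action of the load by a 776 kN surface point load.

Δσ_z ≈ 7.95 kPa

Boussinesq vertical stress below a point load on an elastic half-space:
Δσ_z = 3P/(2πz²) · [1 + (r/z)²]^(−5/2)
r/z = 2.7/4.9 = 0.55102; [1+(r/z)²]^(−5/2) = 0.51537.
Δσ_z = 3×776/(2π×4.9²) × 0.51537 = 15.432 × 0.51537 = 7.953 kPa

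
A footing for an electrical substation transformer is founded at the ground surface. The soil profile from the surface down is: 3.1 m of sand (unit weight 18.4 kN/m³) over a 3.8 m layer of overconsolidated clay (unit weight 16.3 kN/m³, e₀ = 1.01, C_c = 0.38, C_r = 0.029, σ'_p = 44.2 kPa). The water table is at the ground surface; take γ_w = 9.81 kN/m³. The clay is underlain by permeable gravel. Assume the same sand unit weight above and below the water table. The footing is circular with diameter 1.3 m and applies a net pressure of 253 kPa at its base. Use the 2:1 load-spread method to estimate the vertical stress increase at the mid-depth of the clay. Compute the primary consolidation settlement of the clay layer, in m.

Mid-depth of clay below the ground surface: z = 3.1 + 3.8/2 = 5 m.
Total vertical stress at mid-clay: σ_v = 18.4×3.1 + 16.3×1.9 = 88.01 kPa.
Pore pressure: u = 9.81×(5 − 0) = 49.05 kPa.
Initial effective stress: σ'_0 = σ_v − u = 88.01 − 49.05 = 38.96 kPa.
Stress increase at mid-clay by the 2:1 spreading method:
Δσ ≈ qD²/(D+z)² = 253×1.3²/(1.3+5)² = 10.773 kPa
Final effective stress: σ'_f = 38.96 + 10.773 = 49.733 kPa.
σ'_f = 49.733 > σ'_p = 44.2 kPa, so the stress path crosses the preconsolidation pressure — recompression up to σ'_p, then virgin compression beyond:
S_c = H/(1+e₀)·[C_r·log₁₀(σ'_p/σ'_0) + C_c·log₁₀(σ'_f/σ'_p)]
    = 3.8/2.01 × [0.029×log₁₀(44.2/38.96) + 0.38×log₁₀(49.733/44.2)]
    = 1.8905 × [0.0015893 + 0.019465] = 0.0398 m

S_c ≈ 0.0398 m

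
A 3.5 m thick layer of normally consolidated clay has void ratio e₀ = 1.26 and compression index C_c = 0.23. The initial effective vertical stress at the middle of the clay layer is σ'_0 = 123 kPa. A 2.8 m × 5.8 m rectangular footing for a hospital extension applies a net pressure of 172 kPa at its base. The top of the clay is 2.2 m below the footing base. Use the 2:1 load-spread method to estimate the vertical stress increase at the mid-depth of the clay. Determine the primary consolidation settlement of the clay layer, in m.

Mid-depth of clay below the footing base: z = 2.2 + 3.5/2 = 3.95 m.
Stress increase at mid-clay by the 2:1 spreading method:
Δσ = qBL/((B+z)(L+z)) = 172×2.8×5.8/((2.8+3.95)(5.8+3.95)) = 42.443 kPa
Final effective stress: σ'_f = σ'_0 + Δσ = 123 + 42.443 = 165.44 kPa.
Normally consolidated clay, so the full stress increment lies on the virgin compression line:
S_c = C_c·H/(1+e₀)·log₁₀(σ'_f/σ'_0) = 0.23×3.5/(1+1.26)×log₁₀(165.44/123)
    = 0.35619 × 0.12874 = 0.04586 m

S_c ≈ 0.0459 m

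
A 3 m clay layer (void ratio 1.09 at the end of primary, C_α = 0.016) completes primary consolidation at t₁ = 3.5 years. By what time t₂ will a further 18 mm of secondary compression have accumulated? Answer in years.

S_s = C_α·H/(1+e_p)·log₁₀(t₂/t₁) ⇒ log₁₀(t₂/t₁) = S_s·(1+e_p)/(C_α·H).
log₁₀(t₂/t₁) = 0.018 × (1+1.09) / (0.016×3) = 0.7837
t₂ = t₁ × 10^0.7837 = 3.5 × 6.078 = 21.27 years

t₂ ≈ 21.3 years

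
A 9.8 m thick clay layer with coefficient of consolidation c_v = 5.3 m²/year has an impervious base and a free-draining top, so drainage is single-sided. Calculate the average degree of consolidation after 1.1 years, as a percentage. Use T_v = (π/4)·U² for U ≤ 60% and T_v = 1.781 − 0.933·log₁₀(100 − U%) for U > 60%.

U ≈ 27.8 %

Drainage path length: H_d = H = 9.8 m (single drainage).
T_v = c_v·t/H_d² = 5.3×1.1/9.8² = 0.060704.
T_v = 0.060704 corresponds to the U ≤ 60% branch:
U = √(4T_v/π) = 0.278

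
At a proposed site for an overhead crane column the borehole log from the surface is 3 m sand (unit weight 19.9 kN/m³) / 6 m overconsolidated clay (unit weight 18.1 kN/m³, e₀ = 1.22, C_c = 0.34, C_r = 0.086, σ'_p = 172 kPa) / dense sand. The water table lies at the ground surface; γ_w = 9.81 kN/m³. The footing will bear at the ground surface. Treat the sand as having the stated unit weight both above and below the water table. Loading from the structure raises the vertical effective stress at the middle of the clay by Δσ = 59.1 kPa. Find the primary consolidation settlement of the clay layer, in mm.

S_c ≈ 73.5 mm

Mid-depth of clay below the ground surface: z = 3 + 6/2 = 6 m.
Total vertical stress at mid-clay: σ_v = 19.9×3 + 18.1×3 = 114 kPa.
Pore pressure: u = 9.81×(6 − 0) = 58.86 kPa.
Initial effective stress: σ'_0 = σ_v − u = 114 − 58.86 = 55.14 kPa.
Final effective stress: σ'_f = 55.14 + 59.1 = 114.24 kPa.
σ'_f = 114.24 ≤ σ'_p = 172 kPa, so the clay remains overconsolidated and only the recompression index applies:
S_c = C_r·H/(1+e₀)·log₁₀(σ'_f/σ'_0) = 0.086×6/2.22×log₁₀(114.24/55.14)
    = 0.23243 × 0.31635 = 0.07353 m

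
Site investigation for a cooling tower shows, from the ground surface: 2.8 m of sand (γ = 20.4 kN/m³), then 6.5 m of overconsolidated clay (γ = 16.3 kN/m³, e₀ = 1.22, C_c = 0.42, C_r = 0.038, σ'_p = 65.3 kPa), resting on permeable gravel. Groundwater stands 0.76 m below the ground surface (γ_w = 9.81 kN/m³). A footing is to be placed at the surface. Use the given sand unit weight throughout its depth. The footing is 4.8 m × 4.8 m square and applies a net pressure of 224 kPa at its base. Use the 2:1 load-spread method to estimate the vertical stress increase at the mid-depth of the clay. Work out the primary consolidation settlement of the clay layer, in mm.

S_c ≈ 244 mm

Mid-depth of clay below the ground surface: z = 2.8 + 6.5/2 = 6.05 m.
Total vertical stress at mid-clay: σ_v = 20.4×2.8 + 16.3×3.25 = 110.09 kPa.
Pore pressure: u = 9.81×(6.05 − 0.76) = 51.895 kPa.
Initial effective stress: σ'_0 = σ_v − u = 110.09 − 51.895 = 58.195 kPa.
Stress increase at mid-clay by the 2:1 spreading method:
Δσ = qBL/((B+z)(L+z)) = 224×4.8×4.8/((4.8+6.05)(4.8+6.05)) = 43.84 kPa
Final effective stress: σ'_f = 58.195 + 43.84 = 102.03 kPa.
σ'_f = 102.03 > σ'_p = 65.3 kPa, so the stress path crosses the preconsolidation pressure — recompression up to σ'_p, then virgin compression beyond:
S_c = H/(1+e₀)·[C_r·log₁₀(σ'_p/σ'_0) + C_c·log₁₀(σ'_f/σ'_p)]
    = 6.5/2.22 × [0.038×log₁₀(65.3/58.195) + 0.42×log₁₀(102.03/65.3)]
    = 2.9279 × [0.001901 + 0.081402] = 0.2439 m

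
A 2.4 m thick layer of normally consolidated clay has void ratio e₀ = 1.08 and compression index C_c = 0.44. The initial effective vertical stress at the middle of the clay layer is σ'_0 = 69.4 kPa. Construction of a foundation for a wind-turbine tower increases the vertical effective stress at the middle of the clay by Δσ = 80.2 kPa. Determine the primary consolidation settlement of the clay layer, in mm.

S_c ≈ 169 mm

Final effective stress: σ'_f = σ'_0 + Δσ = 69.4 + 80.2 = 149.6 kPa.
Normally consolidated clay, so the full stress increment lies on the virgin compression line:
S_c = C_c·H/(1+e₀)·log₁₀(σ'_f/σ'_0) = 0.44×2.4/(1+1.08)×log₁₀(149.6/69.4)
    = 0.50769 × 0.33357 = 0.1694 m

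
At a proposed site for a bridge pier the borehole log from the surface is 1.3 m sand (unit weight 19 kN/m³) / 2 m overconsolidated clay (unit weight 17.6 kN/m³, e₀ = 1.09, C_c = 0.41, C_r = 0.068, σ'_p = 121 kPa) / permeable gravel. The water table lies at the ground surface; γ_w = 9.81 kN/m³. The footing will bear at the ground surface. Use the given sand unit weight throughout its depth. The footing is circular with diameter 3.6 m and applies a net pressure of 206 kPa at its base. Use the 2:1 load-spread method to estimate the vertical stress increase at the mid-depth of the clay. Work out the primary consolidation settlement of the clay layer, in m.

S_c ≈ 0.0448 m

Mid-depth of clay below the ground surface: z = 1.3 + 2/2 = 2.3 m.
Total vertical stress at mid-clay: σ_v = 19×1.3 + 17.6×1 = 42.3 kPa.
Pore pressure: u = 9.81×(2.3 − 0) = 22.563 kPa.
Initial effective stress: σ'_0 = σ_v − u = 42.3 − 22.563 = 19.737 kPa.
Stress increase at mid-clay by the 2:1 spreading method:
Δσ ≈ qD²/(D+z)² = 206×3.6²/(3.6+2.3)² = 76.695 kPa
Final effective stress: σ'_f = 19.737 + 76.695 = 96.432 kPa.
σ'_f = 96.432 ≤ σ'_p = 121 kPa, so the clay remains overconsolidated and only the recompression index applies:
S_c = C_r·H/(1+e₀)·log₁₀(σ'_f/σ'_0) = 0.068×2/2.09×log₁₀(96.432/19.737)
    = 0.065072 × 0.68894 = 0.04483 m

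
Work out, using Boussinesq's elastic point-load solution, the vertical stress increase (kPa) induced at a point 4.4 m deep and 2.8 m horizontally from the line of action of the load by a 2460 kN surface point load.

Δσ_z ≈ 25.9 kPa

Boussinesq vertical stress below a point load on an elastic half-space:
Δσ_z = 3P/(2πz²) · [1 + (r/z)²]^(−5/2)
r/z = 2.8/4.4 = 0.63636; [1+(r/z)²]^(−5/2) = 0.42741.
Δσ_z = 3×2460/(2π×4.4²) × 0.42741 = 60.67 × 0.42741 = 25.93 kPa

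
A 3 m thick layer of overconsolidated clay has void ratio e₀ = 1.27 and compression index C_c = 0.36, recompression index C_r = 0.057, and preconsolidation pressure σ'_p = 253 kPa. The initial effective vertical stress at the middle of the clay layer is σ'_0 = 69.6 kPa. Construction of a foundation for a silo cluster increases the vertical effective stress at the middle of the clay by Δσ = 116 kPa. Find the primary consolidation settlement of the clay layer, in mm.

Final effective stress: σ'_f = 69.6 + 116 = 185.6 kPa.
σ'_f = 185.6 ≤ σ'_p = 253 kPa, so the clay remains overconsolidated and only the recompression index applies:
S_c = C_r·H/(1+e₀)·log₁₀(σ'_f/σ'_0) = 0.057×3/2.27×log₁₀(185.6/69.6)
    = 0.075331 × 0.42597 = 0.03209 m

S_c ≈ 32.1 mm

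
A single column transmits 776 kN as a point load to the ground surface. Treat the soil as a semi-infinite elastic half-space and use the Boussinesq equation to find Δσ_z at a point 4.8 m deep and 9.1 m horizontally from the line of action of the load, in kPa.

Boussinesq vertical stress below a point load on an elastic half-space:
Δσ_z = 3P/(2πz²) · [1 + (r/z)²]^(−5/2)
r/z = 9.1/4.8 = 1.8958; [1+(r/z)²]^(−5/2) = 0.022104.
Δσ_z = 3×776/(2π×4.8²) × 0.022104 = 16.081 × 0.022104 = 0.3555 kPa

Δσ_z ≈ 0.355 kPa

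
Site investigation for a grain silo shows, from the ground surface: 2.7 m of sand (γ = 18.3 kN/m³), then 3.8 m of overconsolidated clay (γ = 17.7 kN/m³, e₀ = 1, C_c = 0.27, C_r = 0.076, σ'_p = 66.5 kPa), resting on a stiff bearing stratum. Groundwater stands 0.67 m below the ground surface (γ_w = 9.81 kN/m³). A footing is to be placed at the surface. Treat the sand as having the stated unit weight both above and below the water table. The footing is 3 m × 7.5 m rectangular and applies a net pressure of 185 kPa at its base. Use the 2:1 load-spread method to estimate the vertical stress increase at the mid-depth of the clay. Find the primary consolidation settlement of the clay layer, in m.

S_c ≈ 0.092 m

Mid-depth of clay below the ground surface: z = 2.7 + 3.8/2 = 4.6 m.
Total vertical stress at mid-clay: σ_v = 18.3×2.7 + 17.7×1.9 = 83.04 kPa.
Pore pressure: u = 9.81×(4.6 − 0.67) = 38.553 kPa.
Initial effective stress: σ'_0 = σ_v − u = 83.04 − 38.553 = 44.487 kPa.
Stress increase at mid-clay by the 2:1 spreading method:
Δσ = qBL/((B+z)(L+z)) = 185×3×7.5/((3+4.6)(7.5+4.6)) = 45.264 kPa
Final effective stress: σ'_f = 44.487 + 45.264 = 89.751 kPa.
σ'_f = 89.751 > σ'_p = 66.5 kPa, so the stress path crosses the preconsolidation pressure — recompression up to σ'_p, then virgin compression beyond:
S_c = H/(1+e₀)·[C_r·log₁₀(σ'_p/σ'_0) + C_c·log₁₀(σ'_f/σ'_p)]
    = 3.8/2 × [0.076×log₁₀(66.5/44.487) + 0.27×log₁₀(89.751/66.5)]
    = 1.9 × [0.013269 + 0.035159] = 0.09201 m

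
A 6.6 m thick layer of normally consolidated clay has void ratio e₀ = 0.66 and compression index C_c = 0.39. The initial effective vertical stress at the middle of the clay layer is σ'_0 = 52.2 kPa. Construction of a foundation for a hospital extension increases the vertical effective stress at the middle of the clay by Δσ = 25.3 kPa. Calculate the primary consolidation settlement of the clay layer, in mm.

S_c ≈ 266 mm

Final effective stress: σ'_f = σ'_0 + Δσ = 52.2 + 25.3 = 77.5 kPa.
Normally consolidated clay, so the full stress increment lies on the virgin compression line:
S_c = C_c·H/(1+e₀)·log₁₀(σ'_f/σ'_0) = 0.39×6.6/(1+0.66)×log₁₀(77.5/52.2)
    = 1.5506 × 0.17163 = 0.2661 m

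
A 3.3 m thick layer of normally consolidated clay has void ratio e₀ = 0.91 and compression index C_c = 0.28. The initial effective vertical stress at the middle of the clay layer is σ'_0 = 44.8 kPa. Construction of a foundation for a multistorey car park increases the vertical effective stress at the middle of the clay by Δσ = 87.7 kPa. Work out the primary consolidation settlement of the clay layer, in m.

S_c ≈ 0.228 m

Final effective stress: σ'_f = σ'_0 + Δσ = 44.8 + 87.7 = 132.5 kPa.
Normally consolidated clay, so the full stress increment lies on the virgin compression line:
S_c = C_c·H/(1+e₀)·log₁₀(σ'_f/σ'_0) = 0.28×3.3/(1+0.91)×log₁₀(132.5/44.8)
    = 0.48377 × 0.47094 = 0.2278 m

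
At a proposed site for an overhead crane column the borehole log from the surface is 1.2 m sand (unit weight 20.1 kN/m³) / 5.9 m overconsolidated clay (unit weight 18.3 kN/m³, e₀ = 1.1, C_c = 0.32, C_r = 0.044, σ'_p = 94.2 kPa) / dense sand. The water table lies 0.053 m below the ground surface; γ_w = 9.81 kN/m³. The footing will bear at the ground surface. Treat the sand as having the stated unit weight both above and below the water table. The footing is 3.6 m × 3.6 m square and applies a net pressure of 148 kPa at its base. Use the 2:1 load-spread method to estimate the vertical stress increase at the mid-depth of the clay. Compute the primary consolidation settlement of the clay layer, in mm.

S_c ≈ 32.8 mm

Mid-depth of clay below the ground surface: z = 1.2 + 5.9/2 = 4.15 m.
Total vertical stress at mid-clay: σ_v = 20.1×1.2 + 18.3×2.95 = 78.105 kPa.
Pore pressure: u = 9.81×(4.15 − 0.053) = 40.192 kPa.
Initial effective stress: σ'_0 = σ_v − u = 78.105 − 40.192 = 37.913 kPa.
Stress increase at mid-clay by the 2:1 spreading method:
Δσ = qBL/((B+z)(L+z)) = 148×3.6×3.6/((3.6+4.15)(3.6+4.15)) = 31.935 kPa
Final effective stress: σ'_f = 37.913 + 31.935 = 69.848 kPa.
σ'_f = 69.848 ≤ σ'_p = 94.2 kPa, so the clay remains overconsolidated and only the recompression index applies:
S_c = C_r·H/(1+e₀)·log₁₀(σ'_f/σ'_0) = 0.044×5.9/2.1×log₁₀(69.848/37.913)
    = 0.12362 × 0.26537 = 0.0328 m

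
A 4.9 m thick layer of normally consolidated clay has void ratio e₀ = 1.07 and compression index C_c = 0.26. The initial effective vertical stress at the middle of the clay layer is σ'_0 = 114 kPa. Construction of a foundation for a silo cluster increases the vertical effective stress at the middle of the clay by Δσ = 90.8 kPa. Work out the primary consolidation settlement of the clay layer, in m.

Final effective stress: σ'_f = σ'_0 + Δσ = 114 + 90.8 = 204.8 kPa.
Normally consolidated clay, so the full stress increment lies on the virgin compression line:
S_c = C_c·H/(1+e₀)·log₁₀(σ'_f/σ'_0) = 0.26×4.9/(1+1.07)×log₁₀(204.8/114)
    = 0.61546 × 0.25443 = 0.1566 m

S_c ≈ 0.157 m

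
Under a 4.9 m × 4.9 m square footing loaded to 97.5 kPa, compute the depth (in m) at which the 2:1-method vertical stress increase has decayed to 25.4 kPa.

2:1 spreading — at depth z the loaded area has grown by z in each plan dimension:
qB²/(B+z)² = Δσ_z ⇒ z = B(√(q/Δσ_z) − 1) = 4.9×(√(97.5/25.4) − 1) = 4.7 m

z ≈ 4.7 m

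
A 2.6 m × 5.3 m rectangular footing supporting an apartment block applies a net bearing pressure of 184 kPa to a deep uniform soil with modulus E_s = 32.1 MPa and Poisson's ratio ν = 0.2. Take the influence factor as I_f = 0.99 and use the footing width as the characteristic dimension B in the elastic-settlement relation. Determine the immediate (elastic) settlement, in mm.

Immediate (elastic) settlement: S_e = q·B·(1−ν²)/E_s · I_f.
E_s = 32.1 MPa = 32100 kPa.
S_e = 184 × 2.6 × (1 − 0.2²) / 32100 × 0.99
    = 184 × 2.6 × 0.96 / 32100 × 0.99
    = 0.01416 m = 14.16 mm

S_e ≈ 14.2 mm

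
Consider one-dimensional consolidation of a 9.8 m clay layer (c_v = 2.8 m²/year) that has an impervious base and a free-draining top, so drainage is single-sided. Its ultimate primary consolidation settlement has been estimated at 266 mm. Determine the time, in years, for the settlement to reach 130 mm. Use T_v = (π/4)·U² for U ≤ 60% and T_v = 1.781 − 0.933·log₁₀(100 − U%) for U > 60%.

Drainage path length: H_d = H = 9.8 m (single drainage).
U = S(t)/S_ult = 130/266 = 0.4887.
U ≤ 60%: T_v = (π/4)·U² = (π/4)×0.48872² = 0.18759.
t = T_v·H_d²/c_v = 0.18759×9.8²/2.8 = 6.434 years.

t ≈ 6.43 years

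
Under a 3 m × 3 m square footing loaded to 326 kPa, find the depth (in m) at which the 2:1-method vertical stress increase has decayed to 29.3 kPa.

z ≈ 7.01 m

2:1 spreading — at depth z the loaded area has grown by z in each plan dimension:
qB²/(B+z)² = Δσ_z ⇒ z = B(√(q/Δσ_z) − 1) = 3×(√(326/29.3) − 1) = 7.007 m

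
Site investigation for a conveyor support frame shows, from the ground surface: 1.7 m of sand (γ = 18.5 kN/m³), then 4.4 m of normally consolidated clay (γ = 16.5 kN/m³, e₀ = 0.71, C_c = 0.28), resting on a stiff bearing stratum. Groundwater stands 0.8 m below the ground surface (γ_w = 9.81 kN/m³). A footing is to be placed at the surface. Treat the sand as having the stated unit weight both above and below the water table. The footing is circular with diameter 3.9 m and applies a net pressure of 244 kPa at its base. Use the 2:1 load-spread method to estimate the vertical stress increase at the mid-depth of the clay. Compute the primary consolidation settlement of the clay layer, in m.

S_c ≈ 0.303 m

Mid-depth of clay below the ground surface: z = 1.7 + 4.4/2 = 3.9 m.
Total vertical stress at mid-clay: σ_v = 18.5×1.7 + 16.5×2.2 = 67.75 kPa.
Pore pressure: u = 9.81×(3.9 − 0.8) = 30.411 kPa.
Initial effective stress: σ'_0 = σ_v − u = 67.75 − 30.411 = 37.339 kPa.
Stress increase at mid-clay by the 2:1 spreading method:
Δσ ≈ qD²/(D+z)² = 244×3.9²/(3.9+3.9)² = 61 kPa
Final effective stress: σ'_f = σ'_0 + Δσ = 37.339 + 61 = 98.339 kPa.
Normally consolidated clay, so the full stress increment lies on the virgin compression line:
S_c = C_c·H/(1+e₀)·log₁₀(σ'_f/σ'_0) = 0.28×4.4/(1+0.71)×log₁₀(98.339/37.339)
    = 0.72047 × 0.42056 = 0.303 m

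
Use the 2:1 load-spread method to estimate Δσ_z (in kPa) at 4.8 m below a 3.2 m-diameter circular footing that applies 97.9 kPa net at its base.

Δσ_z ≈ 15.7 kPa

By the 2:1 method the load spreads at 1 horizontal : 2 vertical, so at depth z the loaded area has grown by z in each plan dimension:
Δσ ≈ qD²/(D+z)² = 97.9×3.2²/(3.2+4.8)² = 15.664 kPa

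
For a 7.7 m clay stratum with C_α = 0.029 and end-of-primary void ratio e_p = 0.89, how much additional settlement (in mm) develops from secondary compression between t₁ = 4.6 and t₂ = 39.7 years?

S_s ≈ 111 mm

Secondary compression: S_s = C_α·H/(1+e_p)·log₁₀(t₂/t₁)
S_s = 0.029×7.7/(1+0.89)×log₁₀(39.7/4.6)
    = 0.1181 × 0.936 = 0.1106 m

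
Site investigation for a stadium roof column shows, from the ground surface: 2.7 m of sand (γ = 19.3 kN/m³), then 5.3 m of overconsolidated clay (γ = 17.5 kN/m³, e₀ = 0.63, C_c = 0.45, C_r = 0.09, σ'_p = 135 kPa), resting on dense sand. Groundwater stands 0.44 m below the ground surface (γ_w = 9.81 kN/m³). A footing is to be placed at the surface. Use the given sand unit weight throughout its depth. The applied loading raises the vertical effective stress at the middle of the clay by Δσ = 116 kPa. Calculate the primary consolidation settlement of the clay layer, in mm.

S_c ≈ 258 mm

Mid-depth of clay below the ground surface: z = 2.7 + 5.3/2 = 5.35 m.
Total vertical stress at mid-clay: σ_v = 19.3×2.7 + 17.5×2.65 = 98.485 kPa.
Pore pressure: u = 9.81×(5.35 − 0.44) = 48.167 kPa.
Initial effective stress: σ'_0 = σ_v − u = 98.485 − 48.167 = 50.318 kPa.
Final effective stress: σ'_f = 50.318 + 116 = 166.32 kPa.
σ'_f = 166.32 > σ'_p = 135 kPa, so the stress path crosses the preconsolidation pressure — recompression up to σ'_p, then virgin compression beyond:
S_c = H/(1+e₀)·[C_r·log₁₀(σ'_p/σ'_0) + C_c·log₁₀(σ'_f/σ'_p)]
    = 5.3/1.63 × [0.09×log₁₀(135/50.318) + 0.45×log₁₀(166.32/135)]
    = 3.2515 × [0.038575 + 0.040775] = 0.258 m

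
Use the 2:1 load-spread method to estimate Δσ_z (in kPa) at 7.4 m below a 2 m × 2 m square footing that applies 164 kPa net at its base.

By the 2:1 method the load spreads at 1 horizontal : 2 vertical, so at depth z the loaded area has grown by z in each plan dimension:
Δσ = qBL/((B+z)(L+z)) = 164×2×2/((2+7.4)(2+7.4)) = 7.4242 kPa

Δσ_z ≈ 7.42 kPa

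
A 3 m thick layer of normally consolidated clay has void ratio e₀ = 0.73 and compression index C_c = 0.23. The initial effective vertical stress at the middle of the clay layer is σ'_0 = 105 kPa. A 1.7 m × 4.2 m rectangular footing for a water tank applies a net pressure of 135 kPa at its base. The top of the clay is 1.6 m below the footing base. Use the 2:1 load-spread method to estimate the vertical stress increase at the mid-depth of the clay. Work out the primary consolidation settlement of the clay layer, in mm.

S_c ≈ 40.3 mm

Mid-depth of clay below the footing base: z = 1.6 + 3/2 = 3.1 m.
Stress increase at mid-clay by the 2:1 spreading method:
Δσ = qBL/((B+z)(L+z)) = 135×1.7×4.2/((1.7+3.1)(4.2+3.1)) = 27.509 kPa
Final effective stress: σ'_f = σ'_0 + Δσ = 105 + 27.509 = 132.51 kPa.
Normally consolidated clay, so the full stress increment lies on the virgin compression line:
S_c = C_c·H/(1+e₀)·log₁₀(σ'_f/σ'_0) = 0.23×3/(1+0.73)×log₁₀(132.51/105)
    = 0.39884 × 0.10106 = 0.04031 m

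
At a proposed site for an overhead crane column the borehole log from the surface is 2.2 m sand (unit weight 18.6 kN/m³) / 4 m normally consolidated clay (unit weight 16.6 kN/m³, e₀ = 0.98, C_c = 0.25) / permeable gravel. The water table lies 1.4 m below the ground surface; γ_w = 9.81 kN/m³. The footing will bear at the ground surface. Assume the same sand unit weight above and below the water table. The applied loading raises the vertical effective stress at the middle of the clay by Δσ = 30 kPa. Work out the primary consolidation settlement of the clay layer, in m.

Mid-depth of clay below the ground surface: z = 2.2 + 4/2 = 4.2 m.
Total vertical stress at mid-clay: σ_v = 18.6×2.2 + 16.6×2 = 74.12 kPa.
Pore pressure: u = 9.81×(4.2 − 1.4) = 27.468 kPa.
Initial effective stress: σ'_0 = σ_v − u = 74.12 − 27.468 = 46.652 kPa.
Final effective stress: σ'_f = σ'_0 + Δσ = 46.652 + 30 = 76.652 kPa.
Normally consolidated clay, so the full stress increment lies on the virgin compression line:
S_c = C_c·H/(1+e₀)·log₁₀(σ'_f/σ'_0) = 0.25×4/(1+0.98)×log₁₀(76.652/46.652)
    = 0.50505 × 0.21565 = 0.1089 m

S_c ≈ 0.109 m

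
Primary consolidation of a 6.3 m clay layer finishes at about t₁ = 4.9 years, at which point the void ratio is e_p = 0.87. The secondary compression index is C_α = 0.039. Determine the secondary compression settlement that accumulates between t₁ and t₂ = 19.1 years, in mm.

Secondary compression: S_s = C_α·H/(1+e_p)·log₁₀(t₂/t₁)
S_s = 0.039×6.3/(1+0.87)×log₁₀(19.1/4.9)
    = 0.1314 × 0.5908 = 0.07763 m

S_s ≈ 77.6 mm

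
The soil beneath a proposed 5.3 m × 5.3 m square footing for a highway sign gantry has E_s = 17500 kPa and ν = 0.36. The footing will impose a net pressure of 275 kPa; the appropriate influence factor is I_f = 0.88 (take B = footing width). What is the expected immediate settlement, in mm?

Immediate (elastic) settlement: S_e = q·B·(1−ν²)/E_s · I_f.
S_e = 275 × 5.3 × (1 − 0.36²) / 17500 × 0.88
    = 275 × 5.3 × 0.8704 / 17500 × 0.88
    = 0.06379 m = 63.79 mm

S_e ≈ 63.8 mm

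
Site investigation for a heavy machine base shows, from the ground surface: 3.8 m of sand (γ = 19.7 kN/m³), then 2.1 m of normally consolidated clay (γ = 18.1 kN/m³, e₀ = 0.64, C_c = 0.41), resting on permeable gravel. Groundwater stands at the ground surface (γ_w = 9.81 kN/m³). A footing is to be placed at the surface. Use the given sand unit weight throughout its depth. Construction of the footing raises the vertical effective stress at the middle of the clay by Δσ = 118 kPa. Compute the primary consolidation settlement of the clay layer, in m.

Mid-depth of clay below the ground surface: z = 3.8 + 2.1/2 = 4.85 m.
Total vertical stress at mid-clay: σ_v = 19.7×3.8 + 18.1×1.05 = 93.865 kPa.
Pore pressure: u = 9.81×(4.85 − 0) = 47.578 kPa.
Initial effective stress: σ'_0 = σ_v − u = 93.865 − 47.578 = 46.287 kPa.
Final effective stress: σ'_f = σ'_0 + Δσ = 46.287 + 118 = 164.29 kPa.
Normally consolidated clay, so the full stress increment lies on the virgin compression line:
S_c = C_c·H/(1+e₀)·log₁₀(σ'_f/σ'_0) = 0.41×2.1/(1+0.64)×log₁₀(164.29/46.287)
    = 0.525 × 0.55015 = 0.2888 m

S_c ≈ 0.289 m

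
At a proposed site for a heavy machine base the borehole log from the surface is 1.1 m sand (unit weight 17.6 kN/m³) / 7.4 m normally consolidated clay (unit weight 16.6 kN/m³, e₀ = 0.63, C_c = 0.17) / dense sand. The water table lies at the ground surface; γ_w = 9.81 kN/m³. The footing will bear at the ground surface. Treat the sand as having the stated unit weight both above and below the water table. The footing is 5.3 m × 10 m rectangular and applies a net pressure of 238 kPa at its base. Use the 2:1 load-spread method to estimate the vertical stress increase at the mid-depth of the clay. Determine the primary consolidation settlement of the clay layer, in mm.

S_c ≈ 420 mm

Mid-depth of clay below the ground surface: z = 1.1 + 7.4/2 = 4.8 m.
Total vertical stress at mid-clay: σ_v = 17.6×1.1 + 16.6×3.7 = 80.78 kPa.
Pore pressure: u = 9.81×(4.8 − 0) = 47.088 kPa.
Initial effective stress: σ'_0 = σ_v − u = 80.78 − 47.088 = 33.692 kPa.
Stress increase at mid-clay by the 2:1 spreading method:
Δσ = qBL/((B+z)(L+z)) = 238×5.3×10/((5.3+4.8)(10+4.8)) = 84.386 kPa
Final effective stress: σ'_f = σ'_0 + Δσ = 33.692 + 84.386 = 118.08 kPa.
Normally consolidated clay, so the full stress increment lies on the virgin compression line:
S_c = C_c·H/(1+e₀)·log₁₀(σ'_f/σ'_0) = 0.17×7.4/(1+0.63)×log₁₀(118.08/33.692)
    = 0.77178 × 0.54465 = 0.4203 m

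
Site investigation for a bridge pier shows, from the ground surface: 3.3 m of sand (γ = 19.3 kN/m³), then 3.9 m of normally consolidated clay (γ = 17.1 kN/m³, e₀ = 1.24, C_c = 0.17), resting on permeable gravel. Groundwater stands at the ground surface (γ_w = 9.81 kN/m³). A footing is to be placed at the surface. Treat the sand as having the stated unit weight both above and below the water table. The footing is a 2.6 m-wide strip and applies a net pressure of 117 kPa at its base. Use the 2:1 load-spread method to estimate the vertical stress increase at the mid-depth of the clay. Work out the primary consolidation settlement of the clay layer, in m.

Mid-depth of clay below the ground surface: z = 3.3 + 3.9/2 = 5.25 m.
Total vertical stress at mid-clay: σ_v = 19.3×3.3 + 17.1×1.95 = 97.035 kPa.
Pore pressure: u = 9.81×(5.25 − 0) = 51.503 kPa.
Initial effective stress: σ'_0 = σ_v − u = 97.035 − 51.503 = 45.532 kPa.
Stress increase at mid-clay by the 2:1 spreading method:
Δσ = qB/(B+z) = 117×2.6/(2.6+5.25) = 38.752 kPa
Final effective stress: σ'_f = σ'_0 + Δσ = 45.532 + 38.752 = 84.284 kPa.
Normally consolidated clay, so the full stress increment lies on the virgin compression line:
S_c = C_c·H/(1+e₀)·log₁₀(σ'_f/σ'_0) = 0.17×3.9/(1+1.24)×log₁₀(84.284/45.532)
    = 0.29598 × 0.26743 = 0.07915 m

S_c ≈ 0.0792 m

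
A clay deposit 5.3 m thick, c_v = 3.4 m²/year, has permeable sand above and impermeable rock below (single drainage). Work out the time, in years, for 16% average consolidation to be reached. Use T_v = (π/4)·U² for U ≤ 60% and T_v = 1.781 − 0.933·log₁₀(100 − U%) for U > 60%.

Drainage path length: H_d = H = 5.3 m (single drainage).
U ≤ 60%: T_v = (π/4)·U² = (π/4)×0.16² = 0.020106.
t = T_v·H_d²/c_v = 0.020106×5.3²/3.4 = 0.1661 years.

t ≈ 0.166 years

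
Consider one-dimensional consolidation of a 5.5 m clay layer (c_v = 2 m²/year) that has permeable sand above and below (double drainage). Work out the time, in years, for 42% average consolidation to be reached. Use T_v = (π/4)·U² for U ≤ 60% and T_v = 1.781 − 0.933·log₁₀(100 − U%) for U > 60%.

Drainage path length: H_d = H/2 = 2.75 m (double drainage).
U ≤ 60%: T_v = (π/4)·U² = (π/4)×0.42² = 0.13854.
t = T_v·H_d²/c_v = 0.13854×2.75²/2 = 0.5239 years.

t ≈ 0.524 years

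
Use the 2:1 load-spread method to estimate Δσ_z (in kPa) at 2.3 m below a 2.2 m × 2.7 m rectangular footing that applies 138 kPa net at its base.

By the 2:1 method the load spreads at 1 horizontal : 2 vertical, so at depth z the loaded area has grown by z in each plan dimension:
Δσ = qBL/((B+z)(L+z)) = 138×2.2×2.7/((2.2+2.3)(2.7+2.3)) = 36.432 kPa

Δσ_z ≈ 36.4 kPa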